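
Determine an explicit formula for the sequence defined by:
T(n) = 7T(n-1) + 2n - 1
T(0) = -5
First-order linear with linear forcing.
Homogeneous solution: T_h(n) = A·(7)^n.
Try particular T_p(n) = pn + q. Substituting:
  pn + q = 7(p(n-1) + q) + 2n - 1.
Matching the n-coefficient: p = 7p + 2 ⇒ p = - \frac{1}{3}.
Matching constants: q = -7p + 7q - 1 ⇒ q = - \frac{2}{9}.
General: T(n) = A·(7)^n - \frac{n}{3} - \frac{2}{9}.
Apply T(0) = -5: A - \frac{2}{9} = -5 ⇒ A = - \frac{43}{9}.
So T(n) = - \frac{43 \cdot 7^{n}}{9} - \frac{n}{3} - \frac{2}{9}.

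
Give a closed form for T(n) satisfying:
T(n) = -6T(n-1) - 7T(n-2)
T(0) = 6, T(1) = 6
Characteristic equation: x² + 6x + 7 = 0.
Discriminant Δ = (-6)² + 4·(-7) = 8.
Roots r₁,₂ = (-6 ± √8)/2, so r₁ = -3 + \sqrt{2}, r₂ = -3 - \sqrt{2}.
General solution: T(n) = A·r₁^n + B·r₂^n.
From the initial conditions, A + B = 6 and r₁A + r₂B = 6.
Since r₁ - r₂ = √8: A = (6 - (6)r₂)/√8 = 3 + 6 \sqrt{2}, and B = 6 - A = 3 - 6 \sqrt{2}.
So T(n) = \left(3 + 6 \sqrt{2}\right)\left(-3 + \sqrt{2}\right)^n + \left(3 - 6 \sqrt{2}\right)\left(-3 - \sqrt{2}\right)^n.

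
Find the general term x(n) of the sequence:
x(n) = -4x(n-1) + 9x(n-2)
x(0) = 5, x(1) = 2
Characteristic equation: x² + 4x - 9 = 0.
Discriminant Δ = (-4)² + 4·(9) = 52.
Roots r₁,₂ = (-4 ± √52)/2, so r₁ = -2 + \sqrt{13}, r₂ = - \sqrt{13} - 2.
General solution: x(n) = A·r₁^n + B·r₂^n.
From the initial conditions, A + B = 5 and r₁A + r₂B = 2.
Since r₁ - r₂ = √52: A = (2 - (5)r₂)/√52 = \frac{6 \sqrt{13}}{13} + \frac{5}{2}, and B = 5 - A = \frac{5}{2} - \frac{6 \sqrt{13}}{13}.
So x(n) = \left(\frac{6 \sqrt{13}}{13} + \frac{5}{2}\right)\left(-2 + \sqrt{13}\right)^n + \left(\frac{5}{2} - \frac{6 \sqrt{13}}{13}\right)\left(- \sqrt{13} - 2\right)^n.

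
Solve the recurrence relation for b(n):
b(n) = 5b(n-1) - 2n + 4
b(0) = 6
First-order linear with linear forcing.
Homogeneous solution: b_h(n) = A·(5)^n.
Try particular b_p(n) = pn + q. Substituting:
  pn + q = 5(p(n-1) + q) - 2n + 4.
Matching the n-coefficient: p = 5p - 2 ⇒ p = \frac{1}{2}.
Matching constants: q = -5p + 5q + 4 ⇒ q = - \frac{3}{8}.
General: b(n) = A·(5)^n + \frac{n}{2} - \frac{3}{8}.
Apply b(0) = 6: A - \frac{3}{8} = 6 ⇒ A = \frac{51}{8}.
So b(n) = \frac{51 \cdot 5^{n}}{8} + \frac{n}{2} - \frac{3}{8}.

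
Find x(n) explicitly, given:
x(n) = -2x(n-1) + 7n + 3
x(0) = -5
First-order linear with linear forcing.
Homogeneous solution: x_h(n) = A·(-2)^n.
Try particular x_p(n) = pn + q. Substituting:
  pn + q = -2(p(n-1) + q) + 7n + 3.
Matching the n-coefficient: p = -2p + 7 ⇒ p = \frac{7}{3}.
Matching constants: q = 2p - 2q + 3 ⇒ q = \frac{23}{9}.
General: x(n) = A·(-2)^n + \frac{7 n}{3} + \frac{23}{9}.
Apply x(0) = -5: A + \frac{23}{9} = -5 ⇒ A = - \frac{68}{9}.
So x(n) = - \frac{68 \left(-2\right)^{n}}{9} + \frac{7 n}{3} + \frac{23}{9}.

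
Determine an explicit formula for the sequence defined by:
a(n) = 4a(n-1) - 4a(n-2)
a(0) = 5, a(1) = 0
Characteristic equation: x² - 4x + 4 = 0, which is (x - (2))².
Repeated root r = 2.
General solution: a(n) = (A + Bn)·(2)^n.
From a(0) = 5: A = 5.
From a(1) = 0: (A + B)·(2) = 0 ⇒ B = -5.
So a(n) = \left(5 - 5 n\right) \cdot (2)^n.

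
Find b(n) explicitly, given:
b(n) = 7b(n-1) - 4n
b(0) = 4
First-order linear with linear forcing.
Homogeneous solution: b_h(n) = A·(7)^n.
Try particular b_p(n) = pn + q. Substituting:
  pn + q = 7(p(n-1) + q) - 4n.
Matching the n-coefficient: p = 7p - 4 ⇒ p = \frac{2}{3}.
Matching constants: q = -7p + 7q ⇒ q = \frac{7}{9}.
General: b(n) = A·(7)^n + \frac{2 n}{3} + \frac{7}{9}.
Apply b(0) = 4: A + \frac{7}{9} = 4 ⇒ A = \frac{29}{9}.
So b(n) = \frac{29 \cdot 7^{n}}{9} + \frac{2 n}{3} + \frac{7}{9}.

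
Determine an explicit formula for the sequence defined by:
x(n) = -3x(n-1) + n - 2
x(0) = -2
First-order linear with linear forcing.
Homogeneous solution: x_h(n) = A·(-3)^n.
Try particular x_p(n) = pn + q. Substituting:
  pn + q = -3(p(n-1) + q) + n - 2.
Matching the n-coefficient: p = -3p + 1 ⇒ p = \frac{1}{4}.
Matching constants: q = 3p - 3q - 2 ⇒ q = - \frac{5}{16}.
General: x(n) = A·(-3)^n + \frac{n}{4} - \frac{5}{16}.
Apply x(0) = -2: A - \frac{5}{16} = -2 ⇒ A = - \frac{27}{16}.
So x(n) = - \frac{27 \left(-3\right)^{n}}{16} + \frac{n}{4} - \frac{5}{16}.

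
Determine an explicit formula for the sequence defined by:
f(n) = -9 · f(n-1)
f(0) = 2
Pure geometric recurrence with ratio -9.
By induction f(n) = f(0) · (-9)^n = 2 \left(-9\right)^{n}.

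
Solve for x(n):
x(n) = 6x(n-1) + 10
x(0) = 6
First-order linear non-homogeneous.
Homogeneous solution: x_h(n) = A·(6)^n.
Try constant particular solution x_p = K: K = 6K + 10 ⇒ K = -2.
General: x(n) = A·(6)^n - 2.
Apply x(0) = 6: A - 2 = 6 ⇒ A = 8.
So x(n) = 8 \cdot 6^{n} - 2.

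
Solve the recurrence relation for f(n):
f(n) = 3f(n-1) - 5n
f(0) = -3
First-order linear with linear forcing.
Homogeneous solution: f_h(n) = A·(3)^n.
Try particular f_p(n) = pn + q. Substituting:
  pn + q = 3(p(n-1) + q) - 5n.
Matching the n-coefficient: p = 3p - 5 ⇒ p = \frac{5}{2}.
Matching constants: q = -3p + 3q ⇒ q = \frac{15}{4}.
General: f(n) = A·(3)^n + \frac{5 n}{2} + \frac{15}{4}.
Apply f(0) = -3: A + \frac{15}{4} = -3 ⇒ A = - \frac{27}{4}.
So f(n) = - \frac{27 \cdot 3^{n}}{4} + \frac{5 n}{2} + \frac{15}{4}.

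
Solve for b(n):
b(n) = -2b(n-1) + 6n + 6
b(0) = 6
First-order linear with linear forcing.
Homogeneous solution: b_h(n) = A·(-2)^n.
Try particular b_p(n) = pn + q. Substituting:
  pn + q = -2(p(n-1) + q) + 6n + 6.
Matching the n-coefficient: p = -2p + 6 ⇒ p = 2.
Matching constants: q = 2p - 2q + 6 ⇒ q = \frac{10}{3}.
General: b(n) = A·(-2)^n + 2 n + \frac{10}{3}.
Apply b(0) = 6: A + \frac{10}{3} = 6 ⇒ A = \frac{8}{3}.
So b(n) = \frac{8 \left(-2\right)^{n}}{3} + 2 n + \frac{10}{3}.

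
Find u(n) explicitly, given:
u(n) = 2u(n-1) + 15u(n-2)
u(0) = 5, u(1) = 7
Characteristic equation: x² - 2x - 15 = 0, which factors as (x - (-3))(x - (5)) = 0.
Roots r₁ = -3, r₂ = 5 (distinct).
General solution: u(n) = A·(-3)^n + B·(5)^n.
From u(0) = 5: A + B = 5.
From u(1) = 7: -3A + 5B = 7.
Solving: A = \frac{9}{4}, B = \frac{11}{4}.
So u(n) = \frac{9 \left(-3\right)^{n}}{4} + \frac{11 \cdot 5^{n}}{4}.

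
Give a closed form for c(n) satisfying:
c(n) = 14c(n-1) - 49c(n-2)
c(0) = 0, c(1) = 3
Characteristic equation: x² - 14x + 49 = 0, which is (x - (7))².
Repeated root r = 7.
General solution: c(n) = (A + Bn)·(7)^n.
From c(0) = 0: A = 0.
From c(1) = 3: (A + B)·(7) = 3 ⇒ B = \frac{3}{7}.
So c(n) = \left(\frac{3 n}{7}\right) \cdot (7)^n.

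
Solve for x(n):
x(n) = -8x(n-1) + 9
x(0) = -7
First-order linear non-homogeneous.
Homogeneous solution: x_h(n) = A·(-8)^n.
Try constant particular solution x_p = K: K = -8K + 9 ⇒ K = 1.
General: x(n) = A·(-8)^n + 1.
Apply x(0) = -7: A + 1 = -7 ⇒ A = -8.
So x(n) = 1 - 8 \left(-8\right)^{n}.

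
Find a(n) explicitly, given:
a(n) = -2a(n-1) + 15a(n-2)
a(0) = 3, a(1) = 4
Characteristic equation: x² + 2x - 15 = 0, which factors as (x - (-5))(x - (3)) = 0.
Roots r₁ = -5, r₂ = 3 (distinct).
General solution: a(n) = A·(-5)^n + B·(3)^n.
From a(0) = 3: A + B = 3.
From a(1) = 4: -5A + 3B = 4.
Solving: A = \frac{5}{8}, B = \frac{19}{8}.
So a(n) = \frac{5 \left(-5\right)^{n}}{8} + \frac{19 \cdot 3^{n}}{8}.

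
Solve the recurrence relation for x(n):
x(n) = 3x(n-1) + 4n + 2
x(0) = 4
First-order linear with linear forcing.
Homogeneous solution: x_h(n) = A·(3)^n.
Try particular x_p(n) = pn + q. Substituting:
  pn + q = 3(p(n-1) + q) + 4n + 2.
Matching the n-coefficient: p = 3p + 4 ⇒ p = -2.
Matching constants: q = -3p + 3q + 2 ⇒ q = -4.
General: x(n) = A·(3)^n - 2 n - 4.
Apply x(0) = 4: A - 4 = 4 ⇒ A = 8.
So x(n) = 8 \cdot 3^{n} - 2 n - 4.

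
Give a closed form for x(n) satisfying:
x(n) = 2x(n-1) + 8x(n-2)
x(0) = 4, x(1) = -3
Characteristic equation: x² - 2x - 8 = 0, which factors as (x - (-2))(x - (4)) = 0.
Roots r₁ = -2, r₂ = 4 (distinct).
General solution: x(n) = A·(-2)^n + B·(4)^n.
From x(0) = 4: A + B = 4.
From x(1) = -3: -2A + 4B = -3.
Solving: A = \frac{19}{6}, B = \frac{5}{6}.
So x(n) = \frac{19 \left(-2\right)^{n}}{6} + \frac{5 \cdot 4^{n}}{6}.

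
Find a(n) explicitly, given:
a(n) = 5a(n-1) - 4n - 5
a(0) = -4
First-order linear with linear forcing.
Homogeneous solution: a_h(n) = A·(5)^n.
Try particular a_p(n) = pn + q. Substituting:
  pn + q = 5(p(n-1) + q) - 4n - 5.
Matching the n-coefficient: p = 5p - 4 ⇒ p = 1.
Matching constants: q = -5p + 5q - 5 ⇒ q = \frac{5}{2}.
General: a(n) = A·(5)^n + n + \frac{5}{2}.
Apply a(0) = -4: A + \frac{5}{2} = -4 ⇒ A = - \frac{13}{2}.
So a(n) = - \frac{13 \cdot 5^{n}}{2} + n + \frac{5}{2}.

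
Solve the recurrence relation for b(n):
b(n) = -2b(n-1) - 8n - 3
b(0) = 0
First-order linear with linear forcing.
Homogeneous solution: b_h(n) = A·(-2)^n.
Try particular b_p(n) = pn + q. Substituting:
  pn + q = -2(p(n-1) + q) - 8n - 3.
Matching the n-coefficient: p = -2p - 8 ⇒ p = - \frac{8}{3}.
Matching constants: q = 2p - 2q - 3 ⇒ q = - \frac{25}{9}.
General: b(n) = A·(-2)^n - \frac{8 n}{3} - \frac{25}{9}.
Apply b(0) = 0: A - \frac{25}{9} = 0 ⇒ A = \frac{25}{9}.
So b(n) = \frac{25 \left(-2\right)^{n}}{9} - \frac{8 n}{3} - \frac{25}{9}.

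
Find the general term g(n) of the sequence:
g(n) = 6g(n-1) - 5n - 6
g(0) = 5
First-order linear with linear forcing.
Homogeneous solution: g_h(n) = A·(6)^n.
Try particular g_p(n) = pn + q. Substituting:
  pn + q = 6(p(n-1) + q) - 5n - 6.
Matching the n-coefficient: p = 6p - 5 ⇒ p = 1.
Matching constants: q = -6p + 6q - 6 ⇒ q = \frac{12}{5}.
General: g(n) = A·(6)^n + n + \frac{12}{5}.
Apply g(0) = 5: A + \frac{12}{5} = 5 ⇒ A = \frac{13}{5}.
So g(n) = \frac{13 \cdot 6^{n}}{5} + n + \frac{12}{5}.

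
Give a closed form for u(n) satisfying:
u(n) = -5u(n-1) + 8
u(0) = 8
First-order linear non-homogeneous.
Homogeneous solution: u_h(n) = A·(-5)^n.
Try constant particular solution u_p = K: K = -5K + 8 ⇒ K = \frac{4}{3}.
General: u(n) = A·(-5)^n + \frac{4}{3}.
Apply u(0) = 8: A + \frac{4}{3} = 8 ⇒ A = \frac{20}{3}.
So u(n) = \frac{20 \left(-5\right)^{n}}{3} + \frac{4}{3}.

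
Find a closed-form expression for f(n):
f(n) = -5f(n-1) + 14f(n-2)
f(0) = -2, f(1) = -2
Characteristic equation: x² + 5x - 14 = 0, which factors as (x - (2))(x - (-7)) = 0.
Roots r₁ = 2, r₂ = -7 (distinct).
General solution: f(n) = A·(2)^n + B·(-7)^n.
From f(0) = -2: A + B = -2.
From f(1) = -2: 2A - 7B = -2.
Solving: A = - \frac{16}{9}, B = - \frac{2}{9}.
So f(n) = - \frac{2 \left(-7\right)^{n}}{9} - \frac{16 \cdot 2^{n}}{9}.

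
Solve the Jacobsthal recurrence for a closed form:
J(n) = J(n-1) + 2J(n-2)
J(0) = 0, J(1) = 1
This is the Jacobsthal sequence.
Characteristic equation: x² - x - 2 = 0; roots r₁ = 2, r₂ = -1.
General: J(n) = A·r₁^n + B·r₂^n. Solving with J(0)=0, J(1)=1 gives A = \frac{1}{3}, B = - \frac{1}{3}.
So J(n) = - \frac{\left(-1\right)^{n}}{3} + \frac{2^{n}}{3}.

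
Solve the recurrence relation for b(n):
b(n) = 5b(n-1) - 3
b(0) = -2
First-order linear non-homogeneous.
Homogeneous solution: b_h(n) = A·(5)^n.
Try constant particular solution b_p = K: K = 5K - 3 ⇒ K = \frac{3}{4}.
General: b(n) = A·(5)^n + \frac{3}{4}.
Apply b(0) = -2: A + \frac{3}{4} = -2 ⇒ A = - \frac{11}{4}.
So b(n) = \frac{3}{4} - \frac{11 \cdot 5^{n}}{4}.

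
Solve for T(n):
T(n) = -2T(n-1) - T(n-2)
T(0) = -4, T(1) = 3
Characteristic equation: x² + 2x + 1 = 0, which is (x - (-1))².
Repeated root r = -1.
General solution: T(n) = (A + Bn)·(-1)^n.
From T(0) = -4: A = -4.
From T(1) = 3: (A + B)·(-1) = 3 ⇒ B = 1.
So T(n) = \left(n - 4\right) \cdot (-1)^n.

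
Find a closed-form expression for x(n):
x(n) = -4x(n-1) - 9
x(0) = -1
First-order linear non-homogeneous.
Homogeneous solution: x_h(n) = A·(-4)^n.
Try constant particular solution x_p = K: K = -4K - 9 ⇒ K = - \frac{9}{5}.
General: x(n) = A·(-4)^n - \frac{9}{5}.
Apply x(0) = -1: A - \frac{9}{5} = -1 ⇒ A = \frac{4}{5}.
So x(n) = \frac{4 \left(-4\right)^{n}}{5} - \frac{9}{5}.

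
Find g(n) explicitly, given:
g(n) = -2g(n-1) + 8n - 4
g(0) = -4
First-order linear with linear forcing.
Homogeneous solution: g_h(n) = A·(-2)^n.
Try particular g_p(n) = pn + q. Substituting:
  pn + q = -2(p(n-1) + q) + 8n - 4.
Matching the n-coefficient: p = -2p + 8 ⇒ p = \frac{8}{3}.
Matching constants: q = 2p - 2q - 4 ⇒ q = \frac{4}{9}.
General: g(n) = A·(-2)^n + \frac{8 n}{3} + \frac{4}{9}.
Apply g(0) = -4: A + \frac{4}{9} = -4 ⇒ A = - \frac{40}{9}.
So g(n) = - \frac{40 \left(-2\right)^{n}}{9} + \frac{8 n}{3} + \frac{4}{9}.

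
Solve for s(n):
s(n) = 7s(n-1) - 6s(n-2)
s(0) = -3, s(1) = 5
Characteristic equation: x² - 7x + 6 = 0, which factors as (x - (6))(x - (1)) = 0.
Roots r₁ = 6, r₂ = 1 (distinct).
General solution: s(n) = A·(6)^n + B·(1)^n.
From s(0) = -3: A + B = -3.
From s(1) = 5: 6A + B = 5.
Solving: A = \frac{8}{5}, B = - \frac{23}{5}.
So s(n) = \frac{8 \cdot 6^{n}}{5} - \frac{23}{5}.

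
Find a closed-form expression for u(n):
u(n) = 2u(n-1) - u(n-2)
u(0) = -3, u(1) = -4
Characteristic equation: x² - 2x + 1 = 0, which is (x - (1))².
Repeated root r = 1.
General solution: u(n) = (A + Bn)·(1)^n.
From u(0) = -3: A = -3.
From u(1) = -4: (A + B)·(1) = -4 ⇒ B = -1.
So u(n) = \left(- n - 3\right) \cdot (1)^n.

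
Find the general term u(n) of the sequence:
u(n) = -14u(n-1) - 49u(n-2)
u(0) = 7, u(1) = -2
Characteristic equation: x² + 14x + 49 = 0, which is (x - (-7))².
Repeated root r = -7.
General solution: u(n) = (A + Bn)·(-7)^n.
From u(0) = 7: A = 7.
From u(1) = -2: (A + B)·(-7) = -2 ⇒ B = - \frac{47}{7}.
So u(n) = \left(7 - \frac{47 n}{7}\right) \cdot (-7)^n.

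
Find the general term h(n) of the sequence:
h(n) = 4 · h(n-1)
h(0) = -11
Pure geometric recurrence with ratio 4.
By induction h(n) = h(0) · (4)^n = - 11 \cdot 4^{n}.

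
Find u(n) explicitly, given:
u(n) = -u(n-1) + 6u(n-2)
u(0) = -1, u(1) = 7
Characteristic equation: x² + x - 6 = 0, which factors as (x - (-3))(x - (2)) = 0.
Roots r₁ = -3, r₂ = 2 (distinct).
General solution: u(n) = A·(-3)^n + B·(2)^n.
From u(0) = -1: A + B = -1.
From u(1) = 7: -3A + 2B = 7.
Solving: A = - \frac{9}{5}, B = \frac{4}{5}.
So u(n) = - \frac{9 \left(-3\right)^{n}}{5} + \frac{4 \cdot 2^{n}}{5}.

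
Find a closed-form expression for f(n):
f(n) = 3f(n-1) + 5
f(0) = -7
First-order linear non-homogeneous.
Homogeneous solution: f_h(n) = A·(3)^n.
Try constant particular solution f_p = K: K = 3K + 5 ⇒ K = - \frac{5}{2}.
General: f(n) = A·(3)^n - \frac{5}{2}.
Apply f(0) = -7: A - \frac{5}{2} = -7 ⇒ A = - \frac{9}{2}.
So f(n) = - \frac{9 \cdot 3^{n}}{2} - \frac{5}{2}.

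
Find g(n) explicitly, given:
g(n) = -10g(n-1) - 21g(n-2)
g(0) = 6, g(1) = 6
Characteristic equation: x² + 10x + 21 = 0, which factors as (x - (-7))(x - (-3)) = 0.
Roots r₁ = -7, r₂ = -3 (distinct).
General solution: g(n) = A·(-7)^n + B·(-3)^n.
From g(0) = 6: A + B = 6.
From g(1) = 6: -7A - 3B = 6.
Solving: A = -6, B = 12.
So g(n) = 12 \left(-3\right)^{n} - 6 \left(-7\right)^{n}.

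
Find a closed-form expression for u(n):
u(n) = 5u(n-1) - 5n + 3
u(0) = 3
First-order linear with linear forcing.
Homogeneous solution: u_h(n) = A·(5)^n.
Try particular u_p(n) = pn + q. Substituting:
  pn + q = 5(p(n-1) + q) - 5n + 3.
Matching the n-coefficient: p = 5p - 5 ⇒ p = \frac{5}{4}.
Matching constants: q = -5p + 5q + 3 ⇒ q = \frac{13}{16}.
General: u(n) = A·(5)^n + \frac{5 n}{4} + \frac{13}{16}.
Apply u(0) = 3: A + \frac{13}{16} = 3 ⇒ A = \frac{35}{16}.
So u(n) = \frac{35 \cdot 5^{n}}{16} + \frac{5 n}{4} + \frac{13}{16}.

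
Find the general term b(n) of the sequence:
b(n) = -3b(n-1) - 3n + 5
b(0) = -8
First-order linear with linear forcing.
Homogeneous solution: b_h(n) = A·(-3)^n.
Try particular b_p(n) = pn + q. Substituting:
  pn + q = -3(p(n-1) + q) - 3n + 5.
Matching the n-coefficient: p = -3p - 3 ⇒ p = - \frac{3}{4}.
Matching constants: q = 3p - 3q + 5 ⇒ q = \frac{11}{16}.
General: b(n) = A·(-3)^n - \frac{3 n}{4} + \frac{11}{16}.
Apply b(0) = -8: A + \frac{11}{16} = -8 ⇒ A = - \frac{139}{16}.
So b(n) = - \frac{139 \left(-3\right)^{n}}{16} - \frac{3 n}{4} + \frac{11}{16}.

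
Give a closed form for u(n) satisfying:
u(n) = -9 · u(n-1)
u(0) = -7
Pure geometric recurrence with ratio -9.
By induction u(n) = u(0) · (-9)^n = - 7 \left(-9\right)^{n}.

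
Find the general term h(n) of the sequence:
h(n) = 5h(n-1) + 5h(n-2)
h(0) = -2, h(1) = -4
Characteristic equation: x² - 5x - 5 = 0.
Discriminant Δ = (5)² + 4·(5) = 45.
Roots r₁,₂ = (5 ± √45)/2, so r₁ = \frac{5}{2} + \frac{3 \sqrt{5}}{2}, r₂ = \frac{5}{2} - \frac{3 \sqrt{5}}{2}.
General solution: h(n) = A·r₁^n + B·r₂^n.
From the initial conditions, A + B = -2 and r₁A + r₂B = -4.
Since r₁ - r₂ = √45: A = (-4 - (-2)r₂)/√45 = -1 + \frac{\sqrt{5}}{15}, and B = -2 - A = -1 - \frac{\sqrt{5}}{15}.
So h(n) = \left(-1 + \frac{\sqrt{5}}{15}\right)\left(\frac{5}{2} + \frac{3 \sqrt{5}}{2}\right)^n + \left(-1 - \frac{\sqrt{5}}{15}\right)\left(\frac{5}{2} - \frac{3 \sqrt{5}}{2}\right)^n.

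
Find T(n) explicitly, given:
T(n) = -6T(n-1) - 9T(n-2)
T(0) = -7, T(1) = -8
Characteristic equation: x² + 6x + 9 = 0, which is (x - (-3))².
Repeated root r = -3.
General solution: T(n) = (A + Bn)·(-3)^n.
From T(0) = -7: A = -7.
From T(1) = -8: (A + B)·(-3) = -8 ⇒ B = \frac{29}{3}.
So T(n) = \left(\frac{29 n}{3} - 7\right) \cdot (-3)^n.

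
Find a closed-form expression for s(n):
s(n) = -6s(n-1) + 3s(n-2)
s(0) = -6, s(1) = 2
Characteristic equation: x² + 6x - 3 = 0.
Discriminant Δ = (-6)² + 4·(3) = 48.
Roots r₁,₂ = (-6 ± √48)/2, so r₁ = -3 + 2 \sqrt{3}, r₂ = - 2 \sqrt{3} - 3.
General solution: s(n) = A·r₁^n + B·r₂^n.
From the initial conditions, A + B = -6 and r₁A + r₂B = 2.
Since r₁ - r₂ = √48: A = (2 - (-6)r₂)/√48 = -3 - \frac{4 \sqrt{3}}{3}, and B = -6 - A = -3 + \frac{4 \sqrt{3}}{3}.
So s(n) = \left(-3 - \frac{4 \sqrt{3}}{3}\right)\left(-3 + 2 \sqrt{3}\right)^n + \left(-3 + \frac{4 \sqrt{3}}{3}\right)\left(- 2 \sqrt{3} - 3\right)^n.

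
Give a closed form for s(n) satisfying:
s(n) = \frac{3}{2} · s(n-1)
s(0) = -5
Pure geometric recurrence with ratio \frac{3}{2}.
By induction s(n) = s(0) · (\frac{3}{2})^n = - 5 \left(\frac{3}{2}\right)^{n}.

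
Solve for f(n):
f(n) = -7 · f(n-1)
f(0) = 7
Pure geometric recurrence with ratio -7.
By induction f(n) = f(0) · (-7)^n = 7 \left(-7\right)^{n}.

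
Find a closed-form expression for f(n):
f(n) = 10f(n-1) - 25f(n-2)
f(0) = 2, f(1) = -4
Characteristic equation: x² - 10x + 25 = 0, which is (x - (5))².
Repeated root r = 5.
General solution: f(n) = (A + Bn)·(5)^n.
From f(0) = 2: A = 2.
From f(1) = -4: (A + B)·(5) = -4 ⇒ B = - \frac{14}{5}.
So f(n) = \left(2 - \frac{14 n}{5}\right) \cdot (5)^n.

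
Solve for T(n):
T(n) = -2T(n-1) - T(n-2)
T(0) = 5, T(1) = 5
Characteristic equation: x² + 2x + 1 = 0, which is (x - (-1))².
Repeated root r = -1.
General solution: T(n) = (A + Bn)·(-1)^n.
From T(0) = 5: A = 5.
From T(1) = 5: (A + B)·(-1) = 5 ⇒ B = -10.
So T(n) = \left(5 - 10 n\right) \cdot (-1)^n.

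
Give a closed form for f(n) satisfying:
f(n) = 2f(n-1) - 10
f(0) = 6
First-order linear non-homogeneous.
Homogeneous solution: f_h(n) = A·(2)^n.
Try constant particular solution f_p = K: K = 2K - 10 ⇒ K = 10.
General: f(n) = A·(2)^n + 10.
Apply f(0) = 6: A + 10 = 6 ⇒ A = -4.
So f(n) = 10 - 4 \cdot 2^{n}.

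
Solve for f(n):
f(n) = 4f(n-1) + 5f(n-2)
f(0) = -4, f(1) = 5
Characteristic equation: x² - 4x - 5 = 0, which factors as (x - (5))(x - (-1)) = 0.
Roots r₁ = 5, r₂ = -1 (distinct).
General solution: f(n) = A·(5)^n + B·(-1)^n.
From f(0) = -4: A + B = -4.
From f(1) = 5: 5A - B = 5.
Solving: A = \frac{1}{6}, B = - \frac{25}{6}.
So f(n) = - \frac{25 \left(-1\right)^{n}}{6} + \frac{5^{n}}{6}.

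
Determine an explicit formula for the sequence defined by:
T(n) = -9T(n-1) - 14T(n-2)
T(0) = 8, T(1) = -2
Characteristic equation: x² + 9x + 14 = 0, which factors as (x - (-2))(x - (-7)) = 0.
Roots r₁ = -2, r₂ = -7 (distinct).
General solution: T(n) = A·(-2)^n + B·(-7)^n.
From T(0) = 8: A + B = 8.
From T(1) = -2: -2A - 7B = -2.
Solving: A = \frac{54}{5}, B = - \frac{14}{5}.
So T(n) = \frac{54 \left(-2\right)^{n}}{5} - \frac{14 \left(-7\right)^{n}}{5}.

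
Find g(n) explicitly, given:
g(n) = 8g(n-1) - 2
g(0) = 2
First-order linear non-homogeneous.
Homogeneous solution: g_h(n) = A·(8)^n.
Try constant particular solution g_p = K: K = 8K - 2 ⇒ K = \frac{2}{7}.
General: g(n) = A·(8)^n + \frac{2}{7}.
Apply g(0) = 2: A + \frac{2}{7} = 2 ⇒ A = \frac{12}{7}.
So g(n) = \frac{12 \cdot 8^{n}}{7} + \frac{2}{7}.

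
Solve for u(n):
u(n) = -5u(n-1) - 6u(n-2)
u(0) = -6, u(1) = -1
Characteristic equation: x² + 5x + 6 = 0, which factors as (x - (-3))(x - (-2)) = 0.
Roots r₁ = -3, r₂ = -2 (distinct).
General solution: u(n) = A·(-3)^n + B·(-2)^n.
From u(0) = -6: A + B = -6.
From u(1) = -1: -3A - 2B = -1.
Solving: A = 13, B = -19.
So u(n) = - 19 \left(-2\right)^{n} + 13 \left(-3\right)^{n}.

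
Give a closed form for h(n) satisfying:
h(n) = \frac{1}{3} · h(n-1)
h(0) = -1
Pure geometric recurrence with ratio \frac{1}{3}.
By induction h(n) = h(0) · (\frac{1}{3})^n = - 3^{- n}.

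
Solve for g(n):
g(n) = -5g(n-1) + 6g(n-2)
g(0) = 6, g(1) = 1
Characteristic equation: x² + 5x - 6 = 0, which factors as (x - (-6))(x - (1)) = 0.
Roots r₁ = -6, r₂ = 1 (distinct).
General solution: g(n) = A·(-6)^n + B·(1)^n.
From g(0) = 6: A + B = 6.
From g(1) = 1: -6A + B = 1.
Solving: A = \frac{5}{7}, B = \frac{37}{7}.
So g(n) = \frac{5 \left(-6\right)^{n}}{7} + \frac{37}{7}.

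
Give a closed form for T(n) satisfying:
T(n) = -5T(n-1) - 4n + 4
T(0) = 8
First-order linear with linear forcing.
Homogeneous solution: T_h(n) = A·(-5)^n.
Try particular T_p(n) = pn + q. Substituting:
  pn + q = -5(p(n-1) + q) - 4n + 4.
Matching the n-coefficient: p = -5p - 4 ⇒ p = - \frac{2}{3}.
Matching constants: q = 5p - 5q + 4 ⇒ q = \frac{1}{9}.
General: T(n) = A·(-5)^n - \frac{2 n}{3} + \frac{1}{9}.
Apply T(0) = 8: A + \frac{1}{9} = 8 ⇒ A = \frac{71}{9}.
So T(n) = \frac{71 \left(-5\right)^{n}}{9} - \frac{2 n}{3} + \frac{1}{9}.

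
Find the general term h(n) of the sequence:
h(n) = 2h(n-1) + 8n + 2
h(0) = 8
First-order linear with linear forcing.
Homogeneous solution: h_h(n) = A·(2)^n.
Try particular h_p(n) = pn + q. Substituting:
  pn + q = 2(p(n-1) + q) + 8n + 2.
Matching the n-coefficient: p = 2p + 8 ⇒ p = -8.
Matching constants: q = -2p + 2q + 2 ⇒ q = -18.
General: h(n) = A·(2)^n - 8 n - 18.
Apply h(0) = 8: A - 18 = 8 ⇒ A = 26.
So h(n) = 26 \cdot 2^{n} - 8 n - 18.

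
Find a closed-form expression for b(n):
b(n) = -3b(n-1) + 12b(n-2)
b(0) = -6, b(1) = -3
Characteristic equation: x² + 3x - 12 = 0.
Discriminant Δ = (-3)² + 4·(12) = 57.
Roots r₁,₂ = (-3 ± √57)/2, so r₁ = - \frac{3}{2} + \frac{\sqrt{57}}{2}, r₂ = - \frac{\sqrt{57}}{2} - \frac{3}{2}.
General solution: b(n) = A·r₁^n + B·r₂^n.
From the initial conditions, A + B = -6 and r₁A + r₂B = -3.
Since r₁ - r₂ = √57: A = (-3 - (-6)r₂)/√57 = -3 - \frac{4 \sqrt{57}}{19}, and B = -6 - A = -3 + \frac{4 \sqrt{57}}{19}.
So b(n) = \left(-3 - \frac{4 \sqrt{57}}{19}\right)\left(- \frac{3}{2} + \frac{\sqrt{57}}{2}\right)^n + \left(-3 + \frac{4 \sqrt{57}}{19}\right)\left(- \frac{\sqrt{57}}{2} - \frac{3}{2}\right)^n.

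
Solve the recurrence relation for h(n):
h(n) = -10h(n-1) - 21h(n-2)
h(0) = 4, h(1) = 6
Characteristic equation: x² + 10x + 21 = 0, which factors as (x - (-3))(x - (-7)) = 0.
Roots r₁ = -3, r₂ = -7 (distinct).
General solution: h(n) = A·(-3)^n + B·(-7)^n.
From h(0) = 4: A + B = 4.
From h(1) = 6: -3A - 7B = 6.
Solving: A = \frac{17}{2}, B = - \frac{9}{2}.
So h(n) = \frac{17 \left(-3\right)^{n}}{2} - \frac{9 \left(-7\right)^{n}}{2}.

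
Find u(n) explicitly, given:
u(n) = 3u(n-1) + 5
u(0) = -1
First-order linear non-homogeneous.
Homogeneous solution: u_h(n) = A·(3)^n.
Try constant particular solution u_p = K: K = 3K + 5 ⇒ K = - \frac{5}{2}.
General: u(n) = A·(3)^n - \frac{5}{2}.
Apply u(0) = -1: A - \frac{5}{2} = -1 ⇒ A = \frac{3}{2}.
So u(n) = \frac{3 \cdot 3^{n}}{2} - \frac{5}{2}.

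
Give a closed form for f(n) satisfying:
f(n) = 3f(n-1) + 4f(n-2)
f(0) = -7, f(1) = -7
Characteristic equation: x² - 3x - 4 = 0, which factors as (x - (-1))(x - (4)) = 0.
Roots r₁ = -1, r₂ = 4 (distinct).
General solution: f(n) = A·(-1)^n + B·(4)^n.
From f(0) = -7: A + B = -7.
From f(1) = -7: -A + 4B = -7.
Solving: A = - \frac{21}{5}, B = - \frac{14}{5}.
So f(n) = - \frac{21 \left(-1\right)^{n}}{5} - \frac{14 \cdot 4^{n}}{5}.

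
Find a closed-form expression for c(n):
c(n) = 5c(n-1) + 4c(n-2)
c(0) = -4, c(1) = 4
Characteristic equation: x² - 5x - 4 = 0.
Discriminant Δ = (5)² + 4·(4) = 41.
Roots r₁,₂ = (5 ± √41)/2, so r₁ = \frac{5}{2} + \frac{\sqrt{41}}{2}, r₂ = \frac{5}{2} - \frac{\sqrt{41}}{2}.
General solution: c(n) = A·r₁^n + B·r₂^n.
From the initial conditions, A + B = -4 and r₁A + r₂B = 4.
Since r₁ - r₂ = √41: A = (4 - (-4)r₂)/√41 = -2 + \frac{14 \sqrt{41}}{41}, and B = -4 - A = - \frac{14 \sqrt{41}}{41} - 2.
So c(n) = \left(-2 + \frac{14 \sqrt{41}}{41}\right)\left(\frac{5}{2} + \frac{\sqrt{41}}{2}\right)^n + \left(- \frac{14 \sqrt{41}}{41} - 2\right)\left(\frac{5}{2} - \frac{\sqrt{41}}{2}\right)^n.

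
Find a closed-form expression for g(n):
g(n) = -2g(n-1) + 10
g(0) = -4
First-order linear non-homogeneous.
Homogeneous solution: g_h(n) = A·(-2)^n.
Try constant particular solution g_p = K: K = -2K + 10 ⇒ K = \frac{10}{3}.
General: g(n) = A·(-2)^n + \frac{10}{3}.
Apply g(0) = -4: A + \frac{10}{3} = -4 ⇒ A = - \frac{22}{3}.
So g(n) = \frac{10}{3} - \frac{22 \left(-2\right)^{n}}{3}.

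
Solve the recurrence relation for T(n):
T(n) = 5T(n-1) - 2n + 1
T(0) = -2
First-order linear with linear forcing.
Homogeneous solution: T_h(n) = A·(5)^n.
Try particular T_p(n) = pn + q. Substituting:
  pn + q = 5(p(n-1) + q) - 2n + 1.
Matching the n-coefficient: p = 5p - 2 ⇒ p = \frac{1}{2}.
Matching constants: q = -5p + 5q + 1 ⇒ q = \frac{3}{8}.
General: T(n) = A·(5)^n + \frac{n}{2} + \frac{3}{8}.
Apply T(0) = -2: A + \frac{3}{8} = -2 ⇒ A = - \frac{19}{8}.
So T(n) = - \frac{19 \cdot 5^{n}}{8} + \frac{n}{2} + \frac{3}{8}.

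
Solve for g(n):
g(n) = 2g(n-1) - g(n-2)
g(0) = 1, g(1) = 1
Characteristic equation: x² - 2x + 1 = 0, which is (x - (1))².
Repeated root r = 1.
General solution: g(n) = (A + Bn)·(1)^n.
From g(0) = 1: A = 1.
From g(1) = 1: (A + B)·(1) = 1 ⇒ B = 0.
So g(n) = \left(1\right) \cdot (1)^n.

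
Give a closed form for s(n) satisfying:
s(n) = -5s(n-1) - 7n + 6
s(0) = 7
First-order linear with linear forcing.
Homogeneous solution: s_h(n) = A·(-5)^n.
Try particular s_p(n) = pn + q. Substituting:
  pn + q = -5(p(n-1) + q) - 7n + 6.
Matching the n-coefficient: p = -5p - 7 ⇒ p = - \frac{7}{6}.
Matching constants: q = 5p - 5q + 6 ⇒ q = \frac{1}{36}.
General: s(n) = A·(-5)^n - \frac{7 n}{6} + \frac{1}{36}.
Apply s(0) = 7: A + \frac{1}{36} = 7 ⇒ A = \frac{251}{36}.
So s(n) = \frac{251 \left(-5\right)^{n}}{36} - \frac{7 n}{6} + \frac{1}{36}.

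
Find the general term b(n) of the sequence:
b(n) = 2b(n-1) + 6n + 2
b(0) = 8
First-order linear with linear forcing.
Homogeneous solution: b_h(n) = A·(2)^n.
Try particular b_p(n) = pn + q. Substituting:
  pn + q = 2(p(n-1) + q) + 6n + 2.
Matching the n-coefficient: p = 2p + 6 ⇒ p = -6.
Matching constants: q = -2p + 2q + 2 ⇒ q = -14.
General: b(n) = A·(2)^n - 6 n - 14.
Apply b(0) = 8: A - 14 = 8 ⇒ A = 22.
So b(n) = 22 \cdot 2^{n} - 6 n - 14.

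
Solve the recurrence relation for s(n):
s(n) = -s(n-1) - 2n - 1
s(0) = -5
First-order linear with linear forcing.
Homogeneous solution: s_h(n) = A·(-1)^n.
Try particular s_p(n) = pn + q. Substituting:
  pn + q = -(p(n-1) + q) - 2n - 1.
Matching the n-coefficient: p = -p - 2 ⇒ p = -1.
Matching constants: q = p - q - 1 ⇒ q = -1.
General: s(n) = A·(-1)^n - n - 1.
Apply s(0) = -5: A - 1 = -5 ⇒ A = -4.
So s(n) = - 4 \left(-1\right)^{n} - n - 1.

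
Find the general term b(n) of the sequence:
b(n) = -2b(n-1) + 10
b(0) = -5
First-order linear non-homogeneous.
Homogeneous solution: b_h(n) = A·(-2)^n.
Try constant particular solution b_p = K: K = -2K + 10 ⇒ K = \frac{10}{3}.
General: b(n) = A·(-2)^n + \frac{10}{3}.
Apply b(0) = -5: A + \frac{10}{3} = -5 ⇒ A = - \frac{25}{3}.
So b(n) = \frac{10}{3} - \frac{25 \left(-2\right)^{n}}{3}.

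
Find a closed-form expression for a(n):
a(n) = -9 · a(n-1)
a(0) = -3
Pure geometric recurrence with ratio -9.
By induction a(n) = a(0) · (-9)^n = - 3 \left(-9\right)^{n}.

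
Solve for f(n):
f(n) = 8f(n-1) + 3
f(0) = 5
First-order linear non-homogeneous.
Homogeneous solution: f_h(n) = A·(8)^n.
Try constant particular solution f_p = K: K = 8K + 3 ⇒ K = - \frac{3}{7}.
General: f(n) = A·(8)^n - \frac{3}{7}.
Apply f(0) = 5: A - \frac{3}{7} = 5 ⇒ A = \frac{38}{7}.
So f(n) = \frac{38 \cdot 8^{n}}{7} - \frac{3}{7}.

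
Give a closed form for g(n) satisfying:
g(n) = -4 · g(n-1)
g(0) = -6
Pure geometric recurrence with ratio -4.
By induction g(n) = g(0) · (-4)^n = - 6 \left(-4\right)^{n}.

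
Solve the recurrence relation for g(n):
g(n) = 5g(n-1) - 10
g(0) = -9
First-order linear non-homogeneous.
Homogeneous solution: g_h(n) = A·(5)^n.
Try constant particular solution g_p = K: K = 5K - 10 ⇒ K = \frac{5}{2}.
General: g(n) = A·(5)^n + \frac{5}{2}.
Apply g(0) = -9: A + \frac{5}{2} = -9 ⇒ A = - \frac{23}{2}.
So g(n) = \frac{5}{2} - \frac{23 \cdot 5^{n}}{2}.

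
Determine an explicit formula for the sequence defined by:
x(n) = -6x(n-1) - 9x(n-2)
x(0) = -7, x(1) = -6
Characteristic equation: x² + 6x + 9 = 0, which is (x - (-3))².
Repeated root r = -3.
General solution: x(n) = (A + Bn)·(-3)^n.
From x(0) = -7: A = -7.
From x(1) = -6: (A + B)·(-3) = -6 ⇒ B = 9.
So x(n) = \left(9 n - 7\right) \cdot (-3)^n.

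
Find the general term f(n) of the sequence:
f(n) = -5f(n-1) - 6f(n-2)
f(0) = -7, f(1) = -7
Characteristic equation: x² + 5x + 6 = 0, which factors as (x - (-2))(x - (-3)) = 0.
Roots r₁ = -2, r₂ = -3 (distinct).
General solution: f(n) = A·(-2)^n + B·(-3)^n.
From f(0) = -7: A + B = -7.
From f(1) = -7: -2A - 3B = -7.
Solving: A = -28, B = 21.
So f(n) = - 28 \left(-2\right)^{n} + 21 \left(-3\right)^{n}.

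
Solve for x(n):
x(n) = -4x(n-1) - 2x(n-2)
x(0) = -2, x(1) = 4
Characteristic equation: x² + 4x + 2 = 0.
Discriminant Δ = (-4)² + 4·(-2) = 8.
Roots r₁,₂ = (-4 ± √8)/2, so r₁ = -2 + \sqrt{2}, r₂ = -2 - \sqrt{2}.
General solution: x(n) = A·r₁^n + B·r₂^n.
From the initial conditions, A + B = -2 and r₁A + r₂B = 4.
Since r₁ - r₂ = √8: A = (4 - (-2)r₂)/√8 = -1, and B = -2 - A = -1.
So x(n) = \left(-1\right)\left(-2 + \sqrt{2}\right)^n + \left(-1\right)\left(-2 - \sqrt{2}\right)^n.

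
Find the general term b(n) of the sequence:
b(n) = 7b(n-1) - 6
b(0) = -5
First-order linear non-homogeneous.
Homogeneous solution: b_h(n) = A·(7)^n.
Try constant particular solution b_p = K: K = 7K - 6 ⇒ K = 1.
General: b(n) = A·(7)^n + 1.
Apply b(0) = -5: A + 1 = -5 ⇒ A = -6.
So b(n) = 1 - 6 \cdot 7^{n}.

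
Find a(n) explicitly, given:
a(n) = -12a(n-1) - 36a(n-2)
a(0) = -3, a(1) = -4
Characteristic equation: x² + 12x + 36 = 0, which is (x - (-6))².
Repeated root r = -6.
General solution: a(n) = (A + Bn)·(-6)^n.
From a(0) = -3: A = -3.
From a(1) = -4: (A + B)·(-6) = -4 ⇒ B = \frac{11}{3}.
So a(n) = \left(\frac{11 n}{3} - 3\right) \cdot (-6)^n.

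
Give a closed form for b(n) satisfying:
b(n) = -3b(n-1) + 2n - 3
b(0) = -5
First-order linear with linear forcing.
Homogeneous solution: b_h(n) = A·(-3)^n.
Try particular b_p(n) = pn + q. Substituting:
  pn + q = -3(p(n-1) + q) + 2n - 3.
Matching the n-coefficient: p = -3p + 2 ⇒ p = \frac{1}{2}.
Matching constants: q = 3p - 3q - 3 ⇒ q = - \frac{3}{8}.
General: b(n) = A·(-3)^n + \frac{n}{2} - \frac{3}{8}.
Apply b(0) = -5: A - \frac{3}{8} = -5 ⇒ A = - \frac{37}{8}.
So b(n) = - \frac{37 \left(-3\right)^{n}}{8} + \frac{n}{2} - \frac{3}{8}.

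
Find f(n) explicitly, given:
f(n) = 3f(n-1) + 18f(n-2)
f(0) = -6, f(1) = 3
Characteristic equation: x² - 3x - 18 = 0, which factors as (x - (6))(x - (-3)) = 0.
Roots r₁ = 6, r₂ = -3 (distinct).
General solution: f(n) = A·(6)^n + B·(-3)^n.
From f(0) = -6: A + B = -6.
From f(1) = 3: 6A - 3B = 3.
Solving: A = - \frac{5}{3}, B = - \frac{13}{3}.
So f(n) = - \frac{13 \left(-3\right)^{n}}{3} - \frac{5 \cdot 6^{n}}{3}.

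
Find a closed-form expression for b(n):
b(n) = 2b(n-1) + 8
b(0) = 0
First-order linear non-homogeneous.
Homogeneous solution: b_h(n) = A·(2)^n.
Try constant particular solution b_p = K: K = 2K + 8 ⇒ K = -8.
General: b(n) = A·(2)^n - 8.
Apply b(0) = 0: A - 8 = 0 ⇒ A = 8.
So b(n) = 8 \cdot 2^{n} - 8.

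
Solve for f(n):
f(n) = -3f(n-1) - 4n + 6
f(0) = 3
First-order linear with linear forcing.
Homogeneous solution: f_h(n) = A·(-3)^n.
Try particular f_p(n) = pn + q. Substituting:
  pn + q = -3(p(n-1) + q) - 4n + 6.
Matching the n-coefficient: p = -3p - 4 ⇒ p = -1.
Matching constants: q = 3p - 3q + 6 ⇒ q = \frac{3}{4}.
General: f(n) = A·(-3)^n - n + \frac{3}{4}.
Apply f(0) = 3: A + \frac{3}{4} = 3 ⇒ A = \frac{9}{4}.
So f(n) = \frac{9 \left(-3\right)^{n}}{4} - n + \frac{3}{4}.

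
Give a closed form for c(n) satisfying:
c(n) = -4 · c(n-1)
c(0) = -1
Pure geometric recurrence with ratio -4.
By induction c(n) = c(0) · (-4)^n = - \left(-4\right)^{n}.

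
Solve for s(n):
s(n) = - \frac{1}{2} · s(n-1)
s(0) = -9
Pure geometric recurrence with ratio - \frac{1}{2}.
By induction s(n) = s(0) · (- \frac{1}{2})^n = - 9 \left(- \frac{1}{2}\right)^{n}.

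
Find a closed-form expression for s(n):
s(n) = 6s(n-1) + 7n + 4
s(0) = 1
First-order linear with linear forcing.
Homogeneous solution: s_h(n) = A·(6)^n.
Try particular s_p(n) = pn + q. Substituting:
  pn + q = 6(p(n-1) + q) + 7n + 4.
Matching the n-coefficient: p = 6p + 7 ⇒ p = - \frac{7}{5}.
Matching constants: q = -6p + 6q + 4 ⇒ q = - \frac{62}{25}.
General: s(n) = A·(6)^n - \frac{7 n}{5} - \frac{62}{25}.
Apply s(0) = 1: A - \frac{62}{25} = 1 ⇒ A = \frac{87}{25}.
So s(n) = \frac{87 \cdot 6^{n}}{25} - \frac{7 n}{5} - \frac{62}{25}.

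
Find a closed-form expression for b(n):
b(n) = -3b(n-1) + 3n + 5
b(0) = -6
First-order linear with linear forcing.
Homogeneous solution: b_h(n) = A·(-3)^n.
Try particular b_p(n) = pn + q. Substituting:
  pn + q = -3(p(n-1) + q) + 3n + 5.
Matching the n-coefficient: p = -3p + 3 ⇒ p = \frac{3}{4}.
Matching constants: q = 3p - 3q + 5 ⇒ q = \frac{29}{16}.
General: b(n) = A·(-3)^n + \frac{3 n}{4} + \frac{29}{16}.
Apply b(0) = -6: A + \frac{29}{16} = -6 ⇒ A = - \frac{125}{16}.
So b(n) = - \frac{125 \left(-3\right)^{n}}{16} + \frac{3 n}{4} + \frac{29}{16}.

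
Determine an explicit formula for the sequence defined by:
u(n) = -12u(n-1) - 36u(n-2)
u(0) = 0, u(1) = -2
Characteristic equation: x² + 12x + 36 = 0, which is (x - (-6))².
Repeated root r = -6.
General solution: u(n) = (A + Bn)·(-6)^n.
From u(0) = 0: A = 0.
From u(1) = -2: (A + B)·(-6) = -2 ⇒ B = \frac{1}{3}.
So u(n) = \left(\frac{n}{3}\right) \cdot (-6)^n.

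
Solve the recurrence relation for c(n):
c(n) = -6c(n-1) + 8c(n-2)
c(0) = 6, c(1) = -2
Characteristic equation: x² + 6x - 8 = 0.
Discriminant Δ = (-6)² + 4·(8) = 68.
Roots r₁,₂ = (-6 ± √68)/2, so r₁ = -3 + \sqrt{17}, r₂ = - \sqrt{17} - 3.
General solution: c(n) = A·r₁^n + B·r₂^n.
From the initial conditions, A + B = 6 and r₁A + r₂B = -2.
Since r₁ - r₂ = √68: A = (-2 - (6)r₂)/√68 = \frac{8 \sqrt{17}}{17} + 3, and B = 6 - A = 3 - \frac{8 \sqrt{17}}{17}.
So c(n) = \left(\frac{8 \sqrt{17}}{17} + 3\right)\left(-3 + \sqrt{17}\right)^n + \left(3 - \frac{8 \sqrt{17}}{17}\right)\left(- \sqrt{17} - 3\right)^n.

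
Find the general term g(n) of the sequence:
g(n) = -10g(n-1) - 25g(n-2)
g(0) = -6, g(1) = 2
Characteristic equation: x² + 10x + 25 = 0, which is (x - (-5))².
Repeated root r = -5.
General solution: g(n) = (A + Bn)·(-5)^n.
From g(0) = -6: A = -6.
From g(1) = 2: (A + B)·(-5) = 2 ⇒ B = \frac{28}{5}.
So g(n) = \left(\frac{28 n}{5} - 6\right) \cdot (-5)^n.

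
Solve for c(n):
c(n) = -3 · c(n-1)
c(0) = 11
Pure geometric recurrence with ratio -3.
By induction c(n) = c(0) · (-3)^n = 11 \left(-3\right)^{n}.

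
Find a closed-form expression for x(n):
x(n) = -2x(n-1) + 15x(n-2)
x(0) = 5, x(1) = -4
Characteristic equation: x² + 2x - 15 = 0, which factors as (x - (-5))(x - (3)) = 0.
Roots r₁ = -5, r₂ = 3 (distinct).
General solution: x(n) = A·(-5)^n + B·(3)^n.
From x(0) = 5: A + B = 5.
From x(1) = -4: -5A + 3B = -4.
Solving: A = \frac{19}{8}, B = \frac{21}{8}.
So x(n) = \frac{19 \left(-5\right)^{n}}{8} + \frac{21 \cdot 3^{n}}{8}.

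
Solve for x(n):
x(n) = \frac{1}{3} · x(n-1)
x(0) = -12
Pure geometric recurrence with ratio \frac{1}{3}.
By induction x(n) = x(0) · (\frac{1}{3})^n = - 12 \cdot 3^{- n}.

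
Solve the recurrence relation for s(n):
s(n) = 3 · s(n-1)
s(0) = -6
Pure geometric recurrence with ratio 3.
By induction s(n) = s(0) · (3)^n = - 6 \cdot 3^{n}.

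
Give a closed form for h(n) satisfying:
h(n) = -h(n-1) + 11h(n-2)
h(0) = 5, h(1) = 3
Characteristic equation: x² + x - 11 = 0.
Discriminant Δ = (-1)² + 4·(11) = 45.
Roots r₁,₂ = (-1 ± √45)/2, so r₁ = - \frac{1}{2} + \frac{3 \sqrt{5}}{2}, r₂ = - \frac{3 \sqrt{5}}{2} - \frac{1}{2}.
General solution: h(n) = A·r₁^n + B·r₂^n.
From the initial conditions, A + B = 5 and r₁A + r₂B = 3.
Since r₁ - r₂ = √45: A = (3 - (5)r₂)/√45 = \frac{11 \sqrt{5}}{30} + \frac{5}{2}, and B = 5 - A = \frac{5}{2} - \frac{11 \sqrt{5}}{30}.
So h(n) = \left(\frac{11 \sqrt{5}}{30} + \frac{5}{2}\right)\left(- \frac{1}{2} + \frac{3 \sqrt{5}}{2}\right)^n + \left(\frac{5}{2} - \frac{11 \sqrt{5}}{30}\right)\left(- \frac{3 \sqrt{5}}{2} - \frac{1}{2}\right)^n.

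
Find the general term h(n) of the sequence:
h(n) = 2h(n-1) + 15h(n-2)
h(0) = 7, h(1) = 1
Characteristic equation: x² - 2x - 15 = 0, which factors as (x - (5))(x - (-3)) = 0.
Roots r₁ = 5, r₂ = -3 (distinct).
General solution: h(n) = A·(5)^n + B·(-3)^n.
From h(0) = 7: A + B = 7.
From h(1) = 1: 5A - 3B = 1.
Solving: A = \frac{11}{4}, B = \frac{17}{4}.
So h(n) = \frac{17 \left(-3\right)^{n}}{4} + \frac{11 \cdot 5^{n}}{4}.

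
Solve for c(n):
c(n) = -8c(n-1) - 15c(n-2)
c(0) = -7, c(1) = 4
Characteristic equation: x² + 8x + 15 = 0, which factors as (x - (-5))(x - (-3)) = 0.
Roots r₁ = -5, r₂ = -3 (distinct).
General solution: c(n) = A·(-5)^n + B·(-3)^n.
From c(0) = -7: A + B = -7.
From c(1) = 4: -5A - 3B = 4.
Solving: A = \frac{17}{2}, B = - \frac{31}{2}.
So c(n) = - \frac{31 \left(-3\right)^{n}}{2} + \frac{17 \left(-5\right)^{n}}{2}.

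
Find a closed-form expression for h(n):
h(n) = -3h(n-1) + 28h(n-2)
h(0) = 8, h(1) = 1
Characteristic equation: x² + 3x - 28 = 0, which factors as (x - (-7))(x - (4)) = 0.
Roots r₁ = -7, r₂ = 4 (distinct).
General solution: h(n) = A·(-7)^n + B·(4)^n.
From h(0) = 8: A + B = 8.
From h(1) = 1: -7A + 4B = 1.
Solving: A = \frac{31}{11}, B = \frac{57}{11}.
So h(n) = \frac{31 \left(-7\right)^{n}}{11} + \frac{57 \cdot 4^{n}}{11}.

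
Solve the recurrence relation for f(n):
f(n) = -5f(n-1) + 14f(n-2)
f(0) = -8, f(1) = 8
Characteristic equation: x² + 5x - 14 = 0, which factors as (x - (2))(x - (-7)) = 0.
Roots r₁ = 2, r₂ = -7 (distinct).
General solution: f(n) = A·(2)^n + B·(-7)^n.
From f(0) = -8: A + B = -8.
From f(1) = 8: 2A - 7B = 8.
Solving: A = - \frac{16}{3}, B = - \frac{8}{3}.
So f(n) = - \frac{8 \left(-7\right)^{n}}{3} - \frac{16 \cdot 2^{n}}{3}.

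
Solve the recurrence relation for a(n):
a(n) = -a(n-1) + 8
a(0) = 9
First-order linear non-homogeneous.
Homogeneous solution: a_h(n) = A·(-1)^n.
Try constant particular solution a_p = K: K = -K + 8 ⇒ K = 4.
General: a(n) = A·(-1)^n + 4.
Apply a(0) = 9: A + 4 = 9 ⇒ A = 5.
So a(n) = 5 \left(-1\right)^{n} + 4.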